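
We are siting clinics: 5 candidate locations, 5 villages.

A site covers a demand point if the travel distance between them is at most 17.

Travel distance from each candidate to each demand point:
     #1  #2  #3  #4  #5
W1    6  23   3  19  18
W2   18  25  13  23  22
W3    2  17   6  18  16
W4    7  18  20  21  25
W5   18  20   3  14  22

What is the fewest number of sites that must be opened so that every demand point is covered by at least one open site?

Coverage sets (demand points within 17 of each site):
  W1: {#1, #3}
  W2: {#3}
  W3: {#1, #2, #3, #5}
  W4: {#1}
  W5: {#3, #4}
No single site covers all 5 demand points.
But {W3, W5} covers everything, so the minimum is 2.

2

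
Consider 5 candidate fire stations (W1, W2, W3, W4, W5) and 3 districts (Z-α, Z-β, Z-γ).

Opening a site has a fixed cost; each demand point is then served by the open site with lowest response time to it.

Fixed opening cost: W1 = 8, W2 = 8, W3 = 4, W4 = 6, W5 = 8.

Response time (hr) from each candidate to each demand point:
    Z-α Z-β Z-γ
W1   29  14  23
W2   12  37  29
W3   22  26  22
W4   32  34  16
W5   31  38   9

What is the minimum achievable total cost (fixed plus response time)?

Open {W1, W2, W5}: assign each demand point to its cheapest open site.
  Z-α→W2 12, Z-β→W1 14, Z-γ→W5 9
  response time 35, fixed 24 → total 59.
Compare {W1, W2, W3, W5}: response time 35 + fixed 28 = 63.
Compare {W1, W2, W4}: response time 42 + fixed 22 = 64.
Compare {W1, W2}: response time 49 + fixed 16 = 65.
All other subsets cost ≥ 63. Minimum total cost: 59.

59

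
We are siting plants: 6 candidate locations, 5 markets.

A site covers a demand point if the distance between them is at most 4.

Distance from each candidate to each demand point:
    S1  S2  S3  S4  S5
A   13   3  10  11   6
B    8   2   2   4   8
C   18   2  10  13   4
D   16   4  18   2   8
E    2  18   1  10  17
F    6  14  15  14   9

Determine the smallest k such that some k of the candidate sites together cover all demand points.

Coverage sets (demand points within 4 of each site):
  A: {S2}
  B: {S2, S3, S4}
  C: {S2, S5}
  D: {S2, S4}
  E: {S1, S3}
  F: {}
No 2 sites suffice: every size-2 union leaves at least one demand point uncovered.
But {B, C, E} covers everything, so the minimum is 3.

3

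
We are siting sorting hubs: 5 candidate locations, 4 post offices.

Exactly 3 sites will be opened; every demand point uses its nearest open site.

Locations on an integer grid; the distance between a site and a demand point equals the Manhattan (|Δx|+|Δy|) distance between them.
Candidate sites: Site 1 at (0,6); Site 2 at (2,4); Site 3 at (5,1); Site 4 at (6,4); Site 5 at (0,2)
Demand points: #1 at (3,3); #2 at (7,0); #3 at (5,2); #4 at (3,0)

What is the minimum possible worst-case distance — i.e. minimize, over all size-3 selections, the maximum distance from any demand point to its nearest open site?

3

Open {Site 1, Site 2, Site 3}.
  Farthest demand point is #2 at distance 3 (to Site 3); all others are ≤ 3.
With {Site 2, Site 3, Site 4} the worst case is 3.
With {Site 2, Site 3, Site 5} the worst case is 3.
No size-3 selection achieves below 3.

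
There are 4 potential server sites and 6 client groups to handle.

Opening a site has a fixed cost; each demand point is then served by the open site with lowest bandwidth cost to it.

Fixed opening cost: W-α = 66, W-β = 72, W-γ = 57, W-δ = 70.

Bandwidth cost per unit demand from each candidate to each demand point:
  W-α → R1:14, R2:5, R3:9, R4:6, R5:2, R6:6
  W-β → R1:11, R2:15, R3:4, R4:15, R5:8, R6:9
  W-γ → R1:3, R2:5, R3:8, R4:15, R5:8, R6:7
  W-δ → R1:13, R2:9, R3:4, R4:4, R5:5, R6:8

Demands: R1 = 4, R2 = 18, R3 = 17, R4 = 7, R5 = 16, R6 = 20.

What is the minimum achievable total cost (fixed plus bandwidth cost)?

526

Open {W-α, W-δ}: assign each demand point to its cheapest open site.
  R1→W-δ 4×13=52, R2→W-α 18×5=90, R3→W-δ 17×4=68, R4→W-δ 7×4=28, R5→W-α 16×2=32, R6→W-α 20×6=120
  bandwidth cost 390, fixed 136 → total 526.
Compare {W-α, W-β}: bandwidth cost 396 + fixed 138 = 534.
Compare {W-α, W-γ, W-δ}: bandwidth cost 350 + fixed 193 = 543.
Compare {W-γ, W-δ}: bandwidth cost 418 + fixed 127 = 545.
All other subsets cost ≥ 534. Minimum total cost: 526.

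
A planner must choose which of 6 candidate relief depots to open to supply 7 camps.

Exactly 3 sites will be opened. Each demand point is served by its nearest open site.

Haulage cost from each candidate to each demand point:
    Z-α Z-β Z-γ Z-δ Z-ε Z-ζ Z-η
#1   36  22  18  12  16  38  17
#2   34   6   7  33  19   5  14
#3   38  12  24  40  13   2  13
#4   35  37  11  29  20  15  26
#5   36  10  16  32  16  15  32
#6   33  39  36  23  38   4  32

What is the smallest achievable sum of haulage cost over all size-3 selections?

Open {#1, #2, #3}.
  Z-α→#2 34, Z-β→#2 6, Z-γ→#2 7, Z-δ→#1 12, Z-ε→#3 13, Z-ζ→#3 2, Z-η→#3 13  ⇒ total 87.
Compare {#1, #2, #6}: total 92.
Compare {#1, #2, #4}: total 94.
No size-3 selection does better; minimum is 87.

87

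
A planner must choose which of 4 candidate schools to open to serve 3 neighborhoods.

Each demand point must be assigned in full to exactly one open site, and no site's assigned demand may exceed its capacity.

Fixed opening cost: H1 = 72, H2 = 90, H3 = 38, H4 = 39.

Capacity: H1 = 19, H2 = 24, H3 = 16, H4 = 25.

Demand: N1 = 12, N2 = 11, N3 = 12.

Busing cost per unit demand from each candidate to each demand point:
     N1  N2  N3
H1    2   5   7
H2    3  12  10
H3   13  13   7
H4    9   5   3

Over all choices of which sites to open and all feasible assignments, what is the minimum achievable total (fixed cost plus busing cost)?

226

Open {H1, H4}; cheapest assignment that respects the capacities:
  H1 (cap 19, load 12): N1 — cost 12×2 = 24
  H4 (cap 25, load 23): N2, N3 — cost 11×5 + 12×3 = 91
  Shipping 115, fixed 111 → total 226.
  Any other capacity-feasible assignment to {H1, H4} ships for at least 115.
Compare {H2, H4}: its best feasible assignment gives total 256.
Compare {H1, H3, H4}: its best feasible assignment gives total 264.
Every other set of open sites that can feasibly serve all demand totals ≥ 256 even under its best assignment. Minimum: 226.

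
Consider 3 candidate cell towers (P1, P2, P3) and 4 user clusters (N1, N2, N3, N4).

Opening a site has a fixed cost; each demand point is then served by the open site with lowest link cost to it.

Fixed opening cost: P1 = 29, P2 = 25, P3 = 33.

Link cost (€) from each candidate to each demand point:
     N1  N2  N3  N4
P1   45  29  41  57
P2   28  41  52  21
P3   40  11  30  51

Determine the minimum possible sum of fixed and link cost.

148

Open {P2, P3}: assign each demand point to its cheapest open site.
  N1→P2 28, N2→P3 11, N3→P3 30, N4→P2 21
  link cost 90, fixed 58 → total 148.
Compare {P3}: link cost 132 + fixed 33 = 165.
Compare {P2}: link cost 142 + fixed 25 = 167.
Compare {P1, P2}: link cost 119 + fixed 54 = 173.
All other subsets cost ≥ 165. Minimum total cost: 148.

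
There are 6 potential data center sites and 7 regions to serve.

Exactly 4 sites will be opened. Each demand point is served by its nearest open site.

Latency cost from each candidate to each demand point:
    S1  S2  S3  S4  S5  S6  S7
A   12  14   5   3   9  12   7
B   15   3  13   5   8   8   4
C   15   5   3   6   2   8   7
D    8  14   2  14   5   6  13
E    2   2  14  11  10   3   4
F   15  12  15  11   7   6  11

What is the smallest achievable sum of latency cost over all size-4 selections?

18

Open {A, C, D, E}.
  S1→E 2, S2→E 2, S3→D 2, S4→A 3, S5→C 2, S6→E 3, S7→E 4  ⇒ total 18.
Compare {A, B, C, E}: total 19.
Compare {A, C, E, F}: total 19.
No size-4 selection does better; minimum is 18.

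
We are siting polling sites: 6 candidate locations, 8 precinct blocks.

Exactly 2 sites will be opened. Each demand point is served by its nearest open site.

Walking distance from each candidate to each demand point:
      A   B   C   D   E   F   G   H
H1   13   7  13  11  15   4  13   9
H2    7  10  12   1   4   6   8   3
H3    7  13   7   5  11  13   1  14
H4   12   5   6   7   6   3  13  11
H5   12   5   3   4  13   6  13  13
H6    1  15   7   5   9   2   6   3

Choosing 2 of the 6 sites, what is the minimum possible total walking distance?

Open {H5, H6}.
  A→H6 1, B→H5 5, C→H5 3, D→H5 4, E→H6 9, F→H6 2, G→H6 6, H→H6 3  ⇒ total 33.
Compare {H2, H6}: total 34.
Compare {H4, H6}: total 34.
No size-2 selection does better; minimum is 33.

33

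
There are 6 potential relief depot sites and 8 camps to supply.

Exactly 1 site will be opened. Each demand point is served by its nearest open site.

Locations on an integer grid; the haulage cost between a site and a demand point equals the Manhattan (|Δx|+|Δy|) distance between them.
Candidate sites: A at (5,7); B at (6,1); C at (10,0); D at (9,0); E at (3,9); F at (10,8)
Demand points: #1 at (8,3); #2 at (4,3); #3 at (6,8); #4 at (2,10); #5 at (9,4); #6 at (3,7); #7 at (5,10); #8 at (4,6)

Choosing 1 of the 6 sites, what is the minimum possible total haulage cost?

34

Open {A}.
  #1→A 7, #2→A 5, #3→A 2, #4→A 6, #5→A 7, #6→A 2, #7→A 3, #8→A 2  ⇒ total 34.
Compare {E}: total 44.
Compare {B}: total 60.
No size-1 selection does better; minimum is 34.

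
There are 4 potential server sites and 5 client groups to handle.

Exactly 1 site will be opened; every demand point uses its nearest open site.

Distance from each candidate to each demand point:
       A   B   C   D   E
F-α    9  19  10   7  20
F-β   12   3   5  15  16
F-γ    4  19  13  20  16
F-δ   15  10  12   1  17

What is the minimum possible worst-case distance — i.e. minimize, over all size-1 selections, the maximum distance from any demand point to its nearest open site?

16

Open {F-β}.
  Farthest demand point is E at distance 16 (to F-β); all others are ≤ 16.
With {F-δ} the worst case is 17.
With {F-α} the worst case is 20.
No size-1 selection achieves below 16.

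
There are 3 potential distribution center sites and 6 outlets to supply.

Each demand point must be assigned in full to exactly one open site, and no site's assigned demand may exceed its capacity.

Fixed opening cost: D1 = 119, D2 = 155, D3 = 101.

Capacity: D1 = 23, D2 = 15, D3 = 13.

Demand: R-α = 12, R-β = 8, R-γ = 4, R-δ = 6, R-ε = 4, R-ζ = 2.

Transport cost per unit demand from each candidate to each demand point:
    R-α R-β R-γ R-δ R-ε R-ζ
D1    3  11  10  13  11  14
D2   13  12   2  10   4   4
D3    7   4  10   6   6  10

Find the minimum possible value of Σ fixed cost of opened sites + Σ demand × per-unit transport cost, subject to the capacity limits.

Open {D1, D2}; cheapest assignment that respects the capacities:
  D1 (cap 23, load 22): R-α, R-β, R-ζ — cost 12×3 + 8×11 + 2×14 = 152
  D2 (cap 15, load 14): R-γ, R-δ, R-ε — cost 4×2 + 6×10 + 4×4 = 84
  Shipping 236, fixed 274 → total 510.
  Any other capacity-feasible assignment to {D1, D2} ships for at least 236.
Compare {D1, D2, D3}: its best feasible assignment gives total 543.
Every other set of open sites that can feasibly serve all demand totals ≥ 543 even under its best assignment. Minimum: 510.

510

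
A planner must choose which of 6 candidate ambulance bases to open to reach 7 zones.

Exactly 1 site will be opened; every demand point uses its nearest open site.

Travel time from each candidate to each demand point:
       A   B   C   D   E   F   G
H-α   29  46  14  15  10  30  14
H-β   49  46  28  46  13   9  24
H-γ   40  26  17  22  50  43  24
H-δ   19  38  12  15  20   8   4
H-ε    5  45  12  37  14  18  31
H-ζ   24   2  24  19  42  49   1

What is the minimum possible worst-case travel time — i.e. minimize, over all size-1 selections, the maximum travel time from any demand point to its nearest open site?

Open {H-δ}.
  Farthest demand point is B at travel time 38 (to H-δ); all others are ≤ 38.
With {H-ε} the worst case is 45.
With {H-α} the worst case is 46.
No size-1 selection achieves below 38.

38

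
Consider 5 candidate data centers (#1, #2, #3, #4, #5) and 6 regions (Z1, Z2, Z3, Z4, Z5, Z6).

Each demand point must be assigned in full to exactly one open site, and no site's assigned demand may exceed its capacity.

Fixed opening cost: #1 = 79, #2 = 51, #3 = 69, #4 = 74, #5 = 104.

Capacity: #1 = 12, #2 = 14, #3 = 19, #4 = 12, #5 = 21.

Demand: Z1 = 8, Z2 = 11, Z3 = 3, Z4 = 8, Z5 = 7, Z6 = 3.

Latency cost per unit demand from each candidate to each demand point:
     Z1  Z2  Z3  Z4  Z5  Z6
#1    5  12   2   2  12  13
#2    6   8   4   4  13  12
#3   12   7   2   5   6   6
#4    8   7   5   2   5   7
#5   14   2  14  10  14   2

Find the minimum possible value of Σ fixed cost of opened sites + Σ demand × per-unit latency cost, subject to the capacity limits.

Open {#2, #3, #5}; cheapest assignment that respects the capacities:
  #2 (cap 14, load 8): Z1 — cost 8×6 = 48
  #3 (cap 19, load 18): Z3, Z4, Z5 — cost 3×2 + 8×5 + 7×6 = 88
  #5 (cap 21, load 14): Z2, Z6 — cost 11×2 + 3×2 = 28
  Shipping 164, fixed 224 → total 388.
  Any other capacity-feasible assignment to {#2, #3, #5} ships for at least 164.
Compare {#1, #3, #5}: its best feasible assignment gives total 408.
Compare {#2, #3, #4}: its best feasible assignment gives total 410.
Every other set of open sites that can feasibly serve all demand totals ≥ 408 even under its best assignment. Minimum: 388.

388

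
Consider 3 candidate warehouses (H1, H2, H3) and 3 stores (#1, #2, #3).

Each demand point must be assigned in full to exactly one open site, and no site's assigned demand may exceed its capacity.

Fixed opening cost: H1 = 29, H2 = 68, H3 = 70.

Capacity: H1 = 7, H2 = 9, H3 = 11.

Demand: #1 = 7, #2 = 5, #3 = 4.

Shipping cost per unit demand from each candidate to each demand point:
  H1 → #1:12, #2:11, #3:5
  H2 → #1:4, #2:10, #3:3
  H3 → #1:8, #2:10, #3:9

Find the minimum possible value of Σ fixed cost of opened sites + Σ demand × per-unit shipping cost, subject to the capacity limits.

243

Open {H1, H2}; cheapest assignment that respects the capacities:
  H1 (cap 7, load 7): #1 — cost 7×12 = 84
  H2 (cap 9, load 9): #2, #3 — cost 5×10 + 4×3 = 62
  Shipping 146, fixed 97 → total 243.
  Any other capacity-feasible assignment to {H1, H2} ships for at least 146.
Compare {H1, H3}: its best feasible assignment gives total 246.
Compare {H2, H3}: its best feasible assignment gives total 252.
Every other set of open sites that can feasibly serve all demand totals ≥ 246 even under its best assignment. Minimum: 243.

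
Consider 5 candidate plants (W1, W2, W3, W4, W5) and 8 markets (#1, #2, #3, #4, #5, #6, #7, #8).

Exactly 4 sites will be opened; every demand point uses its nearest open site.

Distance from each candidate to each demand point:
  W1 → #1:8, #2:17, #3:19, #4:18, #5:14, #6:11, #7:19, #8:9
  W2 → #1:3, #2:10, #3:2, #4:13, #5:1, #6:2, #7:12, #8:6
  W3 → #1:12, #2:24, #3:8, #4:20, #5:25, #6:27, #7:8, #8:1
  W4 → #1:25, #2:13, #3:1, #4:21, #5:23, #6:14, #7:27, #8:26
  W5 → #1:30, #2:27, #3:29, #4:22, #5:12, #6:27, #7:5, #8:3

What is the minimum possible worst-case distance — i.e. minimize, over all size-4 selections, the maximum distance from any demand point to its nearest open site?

13

Open {W1, W2, W3, W4}.
  Farthest demand point is #4 at distance 13 (to W2); all others are ≤ 13.
With {W1, W2, W3, W5} the worst case is 13.
With {W1, W2, W4, W5} the worst case is 13.
No size-4 selection achieves below 13.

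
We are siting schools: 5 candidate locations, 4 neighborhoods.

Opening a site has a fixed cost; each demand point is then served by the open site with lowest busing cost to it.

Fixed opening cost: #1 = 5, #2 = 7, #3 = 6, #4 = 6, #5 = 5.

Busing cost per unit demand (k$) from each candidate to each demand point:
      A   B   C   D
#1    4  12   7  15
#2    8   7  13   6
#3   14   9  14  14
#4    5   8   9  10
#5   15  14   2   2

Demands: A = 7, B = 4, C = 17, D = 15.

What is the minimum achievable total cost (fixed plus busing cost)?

Open {#1, #2, #5}: assign each demand point to its cheapest open site.
  A→#1 7×4=28, B→#2 4×7=28, C→#5 17×2=34, D→#5 15×2=30
  busing cost 120, fixed 17 → total 137.
Compare {#1, #4, #5}: busing cost 124 + fixed 16 = 140.
Compare {#4, #5}: busing cost 131 + fixed 11 = 142.
Compare {#1, #2, #3, #5}: busing cost 120 + fixed 23 = 143.
All other subsets cost ≥ 140. Minimum total cost: 137.

137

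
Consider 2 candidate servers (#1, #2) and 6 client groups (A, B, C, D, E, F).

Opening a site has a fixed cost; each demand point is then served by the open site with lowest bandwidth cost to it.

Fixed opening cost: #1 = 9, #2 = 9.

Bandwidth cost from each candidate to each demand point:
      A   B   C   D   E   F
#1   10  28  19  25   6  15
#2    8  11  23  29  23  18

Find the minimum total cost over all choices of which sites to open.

Open {#1, #2}: assign each demand point to its cheapest open site.
  A→#2 8, B→#2 11, C→#1 19, D→#1 25, E→#1 6, F→#1 15
  bandwidth cost 84, fixed 18 → total 102.
Compare {#1}: bandwidth cost 103 + fixed 9 = 112.
Compare {#2}: bandwidth cost 112 + fixed 9 = 121.

102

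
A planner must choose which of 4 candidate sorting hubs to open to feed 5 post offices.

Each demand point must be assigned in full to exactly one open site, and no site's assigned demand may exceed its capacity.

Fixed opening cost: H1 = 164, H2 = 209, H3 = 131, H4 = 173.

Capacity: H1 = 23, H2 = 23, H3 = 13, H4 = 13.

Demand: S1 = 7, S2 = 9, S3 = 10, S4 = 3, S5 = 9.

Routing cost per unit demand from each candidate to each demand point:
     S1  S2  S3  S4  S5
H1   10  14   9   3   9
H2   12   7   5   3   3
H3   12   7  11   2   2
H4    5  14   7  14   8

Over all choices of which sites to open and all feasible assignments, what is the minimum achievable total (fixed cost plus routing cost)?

632

Open {H1, H2}; cheapest assignment that respects the capacities:
  H1 (cap 23, load 20): S1, S3, S4 — cost 7×10 + 10×9 + 3×3 = 169
  H2 (cap 23, load 18): S2, S5 — cost 9×7 + 9×3 = 90
  Shipping 259, fixed 373 → total 632.
  Any other capacity-feasible assignment to {H1, H2} ships for at least 259.
Compare {H2, H3, H4}: its best feasible assignment gives total 685.
Compare {H1, H2, H3}: its best feasible assignment gives total 711.
Every other set of open sites that can feasibly serve all demand totals ≥ 685 even under its best assignment. Minimum: 632.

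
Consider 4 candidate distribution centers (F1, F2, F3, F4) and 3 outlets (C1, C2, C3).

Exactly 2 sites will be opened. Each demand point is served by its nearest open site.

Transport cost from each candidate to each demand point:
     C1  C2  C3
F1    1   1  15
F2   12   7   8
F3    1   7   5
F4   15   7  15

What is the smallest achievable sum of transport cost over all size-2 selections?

Open {F1, F3}.
  C1→F1 1, C2→F1 1, C3→F3 5  ⇒ total 7.
Compare {F1, F2}: total 10.
Compare {F2, F3}: total 13.
No size-2 selection does better; minimum is 7.

7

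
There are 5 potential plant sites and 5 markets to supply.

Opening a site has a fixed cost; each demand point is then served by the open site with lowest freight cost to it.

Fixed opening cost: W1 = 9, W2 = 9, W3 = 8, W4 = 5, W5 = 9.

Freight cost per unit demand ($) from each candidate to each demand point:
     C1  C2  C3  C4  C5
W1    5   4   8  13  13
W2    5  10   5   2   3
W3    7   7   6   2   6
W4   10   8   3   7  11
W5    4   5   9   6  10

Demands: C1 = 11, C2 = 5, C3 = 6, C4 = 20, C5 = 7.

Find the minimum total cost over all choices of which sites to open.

171

Open {W2, W4, W5}: assign each demand point to its cheapest open site.
  C1→W5 11×4=44, C2→W5 5×5=25, C3→W4 6×3=18, C4→W2 20×2=40, C5→W2 7×3=21
  freight cost 148, fixed 23 → total 171.
Compare {W1, W2, W4, W5}: freight cost 143 + fixed 32 = 175.
Compare {W1, W2, W4}: freight cost 154 + fixed 23 = 177.
Compare {W2, W5}: freight cost 160 + fixed 18 = 178.
All other subsets cost ≥ 175. Minimum total cost: 171.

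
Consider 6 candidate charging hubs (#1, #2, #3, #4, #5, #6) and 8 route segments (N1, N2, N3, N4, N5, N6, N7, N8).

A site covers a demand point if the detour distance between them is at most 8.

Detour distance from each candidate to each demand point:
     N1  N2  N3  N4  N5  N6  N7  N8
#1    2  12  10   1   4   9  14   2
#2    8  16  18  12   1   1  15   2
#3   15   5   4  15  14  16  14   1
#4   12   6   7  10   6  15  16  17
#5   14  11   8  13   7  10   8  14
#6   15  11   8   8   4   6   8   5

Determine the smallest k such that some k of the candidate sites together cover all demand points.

3

Coverage sets (demand points within 8 of each site):
  #1: {N1, N4, N5, N8}
  #2: {N1, N5, N6, N8}
  #3: {N2, N3, N8}
  #4: {N2, N3, N5}
  #5: {N3, N5, N7}
  #6: {N3, N4, N5, N6, N7, N8}
No 2 sites suffice: every size-2 union leaves at least one demand point uncovered.
But {#1, #3, #6} covers everything, so the minimum is 3.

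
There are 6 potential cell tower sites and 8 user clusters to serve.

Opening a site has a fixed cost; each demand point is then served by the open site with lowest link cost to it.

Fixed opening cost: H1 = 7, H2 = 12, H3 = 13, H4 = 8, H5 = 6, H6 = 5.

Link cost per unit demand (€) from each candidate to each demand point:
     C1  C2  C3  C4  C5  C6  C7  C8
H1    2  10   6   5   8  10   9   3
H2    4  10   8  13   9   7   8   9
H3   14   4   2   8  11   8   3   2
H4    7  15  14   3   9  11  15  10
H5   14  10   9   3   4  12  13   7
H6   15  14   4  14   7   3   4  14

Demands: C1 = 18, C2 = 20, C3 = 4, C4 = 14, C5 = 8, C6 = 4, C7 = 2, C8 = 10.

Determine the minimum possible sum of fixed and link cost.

267

Open {H1, H3, H5, H6}: assign each demand point to its cheapest open site.
  C1→H1 18×2=36, C2→H3 20×4=80, C3→H3 4×2=8, C4→H5 14×3=42, C5→H5 8×4=32, C6→H6 4×3=12, C7→H3 2×3=6, C8→H3 10×2=20
  link cost 236, fixed 31 → total 267.
Compare {H1, H3, H4, H5, H6}: link cost 236 + fixed 39 = 275.
Compare {H1, H2, H3, H5, H6}: link cost 236 + fixed 43 = 279.
Compare {H1, H3, H5}: link cost 256 + fixed 26 = 282.
All other subsets cost ≥ 275. Minimum total cost: 267.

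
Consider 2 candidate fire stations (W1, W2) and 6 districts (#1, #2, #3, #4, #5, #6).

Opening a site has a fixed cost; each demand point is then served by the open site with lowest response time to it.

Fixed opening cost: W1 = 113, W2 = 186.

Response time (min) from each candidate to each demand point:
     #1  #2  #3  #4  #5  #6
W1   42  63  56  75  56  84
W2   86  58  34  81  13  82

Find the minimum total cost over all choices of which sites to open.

Open {W1}: assign each demand point to its cheapest open site.
  #1→W1 42, #2→W1 63, #3→W1 56, #4→W1 75, #5→W1 56, #6→W1 84
  response time 376, fixed 113 → total 489.
Compare {W2}: response time 354 + fixed 186 = 540.
Compare {W1, W2}: response time 304 + fixed 299 = 603.

489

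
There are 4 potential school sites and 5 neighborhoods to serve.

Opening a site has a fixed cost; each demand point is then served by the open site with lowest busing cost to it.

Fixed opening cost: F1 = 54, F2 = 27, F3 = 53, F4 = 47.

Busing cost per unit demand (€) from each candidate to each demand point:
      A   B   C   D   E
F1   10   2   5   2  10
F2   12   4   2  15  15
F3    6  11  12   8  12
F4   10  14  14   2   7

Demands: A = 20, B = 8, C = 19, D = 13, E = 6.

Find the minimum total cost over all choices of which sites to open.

385

Open {F2, F3, F4}: assign each demand point to its cheapest open site.
  A→F3 20×6=120, B→F2 8×4=32, C→F2 19×2=38, D→F4 13×2=26, E→F4 6×7=42
  busing cost 258, fixed 127 → total 385.
Compare {F1, F2, F3}: busing cost 260 + fixed 134 = 394.
Compare {F2, F4}: busing cost 338 + fixed 74 = 412.
Compare {F1, F2}: busing cost 340 + fixed 81 = 421.
All other subsets cost ≥ 394. Minimum total cost: 385.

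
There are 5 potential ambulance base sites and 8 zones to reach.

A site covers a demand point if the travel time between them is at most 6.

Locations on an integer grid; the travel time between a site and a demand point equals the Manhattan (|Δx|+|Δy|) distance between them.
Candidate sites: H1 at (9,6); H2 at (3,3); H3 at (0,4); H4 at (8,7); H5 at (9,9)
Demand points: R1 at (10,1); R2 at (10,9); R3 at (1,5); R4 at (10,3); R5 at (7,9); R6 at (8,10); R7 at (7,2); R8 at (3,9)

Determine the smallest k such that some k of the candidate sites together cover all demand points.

Coverage sets (demand points within 6 of each site):
  H1: {R1, R2, R4, R5, R6, R7}
  H2: {R3, R7, R8}
  H3: {R3}
  H4: {R2, R4, R5, R6, R7}
  H5: {R2, R5, R6, R8}
No single site covers all 8 demand points.
But {H1, H2} covers everything, so the minimum is 2.

2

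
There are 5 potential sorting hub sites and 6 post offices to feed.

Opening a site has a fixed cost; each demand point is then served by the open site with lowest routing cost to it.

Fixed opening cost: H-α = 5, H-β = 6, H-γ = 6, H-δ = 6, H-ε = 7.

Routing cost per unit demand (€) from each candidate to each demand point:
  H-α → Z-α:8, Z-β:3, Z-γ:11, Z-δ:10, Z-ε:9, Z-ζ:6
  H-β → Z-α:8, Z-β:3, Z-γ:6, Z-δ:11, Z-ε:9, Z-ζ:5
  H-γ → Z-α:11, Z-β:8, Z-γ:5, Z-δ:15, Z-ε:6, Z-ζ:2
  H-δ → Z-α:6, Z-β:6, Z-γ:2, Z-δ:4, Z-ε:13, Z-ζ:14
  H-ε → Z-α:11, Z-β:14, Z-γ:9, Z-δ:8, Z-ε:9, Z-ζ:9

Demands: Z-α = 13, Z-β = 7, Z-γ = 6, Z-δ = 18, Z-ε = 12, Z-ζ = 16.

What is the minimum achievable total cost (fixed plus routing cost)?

304

Open {H-α, H-γ, H-δ}: assign each demand point to its cheapest open site.
  Z-α→H-δ 13×6=78, Z-β→H-α 7×3=21, Z-γ→H-δ 6×2=12, Z-δ→H-δ 18×4=72, Z-ε→H-γ 12×6=72, Z-ζ→H-γ 16×2=32
  routing cost 287, fixed 17 → total 304.
Compare {H-β, H-γ, H-δ}: routing cost 287 + fixed 18 = 305.
Compare {H-α, H-β, H-γ, H-δ}: routing cost 287 + fixed 23 = 310.
Compare {H-α, H-γ, H-δ, H-ε}: routing cost 287 + fixed 24 = 311.
All other subsets cost ≥ 305. Minimum total cost: 304.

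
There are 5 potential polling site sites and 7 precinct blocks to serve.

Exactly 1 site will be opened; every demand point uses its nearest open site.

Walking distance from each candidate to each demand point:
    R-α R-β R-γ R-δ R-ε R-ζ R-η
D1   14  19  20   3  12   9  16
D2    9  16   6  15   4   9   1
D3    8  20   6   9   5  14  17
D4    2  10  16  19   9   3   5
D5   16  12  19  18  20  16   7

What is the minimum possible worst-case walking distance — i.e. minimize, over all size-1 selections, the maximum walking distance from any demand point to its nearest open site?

16

Open {D2}.
  Farthest demand point is R-β at walking distance 16 (to D2); all others are ≤ 16.
With {D4} the worst case is 19.
With {D1} the worst case is 20.
No size-1 selection achieves below 16.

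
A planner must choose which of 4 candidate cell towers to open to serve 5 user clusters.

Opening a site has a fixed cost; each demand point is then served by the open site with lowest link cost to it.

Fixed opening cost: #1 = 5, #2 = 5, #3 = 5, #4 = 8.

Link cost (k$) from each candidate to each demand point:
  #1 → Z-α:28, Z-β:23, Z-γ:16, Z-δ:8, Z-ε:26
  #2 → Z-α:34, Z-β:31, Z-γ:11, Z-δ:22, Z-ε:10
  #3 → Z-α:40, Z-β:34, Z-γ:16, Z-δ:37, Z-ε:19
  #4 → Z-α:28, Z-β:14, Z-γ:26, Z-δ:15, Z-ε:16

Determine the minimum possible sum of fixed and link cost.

Open {#1, #2, #4}: assign each demand point to its cheapest open site.
  Z-α→#1 28, Z-β→#4 14, Z-γ→#2 11, Z-δ→#1 8, Z-ε→#2 10
  link cost 71, fixed 18 → total 89.
Compare {#1, #2}: link cost 80 + fixed 10 = 90.
Compare {#2, #4}: link cost 78 + fixed 13 = 91.
Compare {#1, #2, #3, #4}: link cost 71 + fixed 23 = 94.
All other subsets cost ≥ 90. Minimum total cost: 89.

89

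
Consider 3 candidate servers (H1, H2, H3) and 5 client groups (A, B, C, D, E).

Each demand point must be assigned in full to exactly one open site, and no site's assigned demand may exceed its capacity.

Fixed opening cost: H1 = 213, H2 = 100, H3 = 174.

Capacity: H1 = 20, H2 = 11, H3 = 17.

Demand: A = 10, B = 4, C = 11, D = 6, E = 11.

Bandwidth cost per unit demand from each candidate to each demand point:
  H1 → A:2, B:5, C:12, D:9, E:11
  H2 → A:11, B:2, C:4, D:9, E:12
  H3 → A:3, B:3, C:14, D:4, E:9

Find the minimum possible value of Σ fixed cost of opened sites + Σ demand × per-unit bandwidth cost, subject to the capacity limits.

694

Open {H1, H2, H3}; cheapest assignment that respects the capacities:
  H1 (cap 20, load 14): A, B — cost 10×2 + 4×5 = 40
  H2 (cap 11, load 11): C — cost 11×4 = 44
  H3 (cap 17, load 17): D, E — cost 6×4 + 11×9 = 123
  Shipping 207, fixed 487 → total 694.
  Any other capacity-feasible assignment to {H1, H2, H3} ships for at least 207.
Total demand is 42 and no other set of sites has combined capacity ≥ 42, so {H1, H2, H3} is the only feasible choice of open sites. Minimum: 694.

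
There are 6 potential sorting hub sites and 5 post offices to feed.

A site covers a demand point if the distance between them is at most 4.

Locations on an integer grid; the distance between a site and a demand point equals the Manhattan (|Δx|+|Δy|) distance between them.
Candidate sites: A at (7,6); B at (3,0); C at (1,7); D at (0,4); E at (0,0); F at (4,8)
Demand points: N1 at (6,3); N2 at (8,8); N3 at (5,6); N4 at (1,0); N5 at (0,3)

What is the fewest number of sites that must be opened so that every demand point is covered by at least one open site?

2

Coverage sets (demand points within 4 of each site):
  A: {N1, N2, N3}
  B: {N4}
  C: {}
  D: {N5}
  E: {N4, N5}
  F: {N2, N3}
No single site covers all 5 demand points.
But {A, E} covers everything, so the minimum is 2.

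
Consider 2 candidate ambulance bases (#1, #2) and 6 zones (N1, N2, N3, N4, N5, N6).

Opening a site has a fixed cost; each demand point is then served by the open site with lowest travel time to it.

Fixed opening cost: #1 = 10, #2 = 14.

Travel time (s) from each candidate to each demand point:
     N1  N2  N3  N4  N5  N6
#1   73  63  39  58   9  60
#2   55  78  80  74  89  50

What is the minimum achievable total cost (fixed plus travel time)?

Open {#1, #2}: assign each demand point to its cheapest open site.
  N1→#2 55, N2→#1 63, N3→#1 39, N4→#1 58, N5→#1 9, N6→#2 50
  travel time 274, fixed 24 → total 298.
Compare {#1}: travel time 302 + fixed 10 = 312.
Compare {#2}: travel time 426 + fixed 14 = 440.

298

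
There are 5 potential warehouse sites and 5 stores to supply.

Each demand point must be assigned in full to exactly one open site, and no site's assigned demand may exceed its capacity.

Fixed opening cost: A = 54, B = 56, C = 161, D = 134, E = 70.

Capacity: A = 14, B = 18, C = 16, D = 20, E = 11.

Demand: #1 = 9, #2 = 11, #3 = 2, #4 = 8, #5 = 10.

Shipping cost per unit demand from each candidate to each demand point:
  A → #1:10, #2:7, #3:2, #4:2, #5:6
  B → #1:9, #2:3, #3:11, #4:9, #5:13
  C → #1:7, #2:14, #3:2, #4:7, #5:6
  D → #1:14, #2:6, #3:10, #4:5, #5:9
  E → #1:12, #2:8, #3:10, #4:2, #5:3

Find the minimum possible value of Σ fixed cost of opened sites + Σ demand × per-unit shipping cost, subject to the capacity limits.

444

Open {A, B, E}; cheapest assignment that respects the capacities:
  A (cap 14, load 13): #2, #3 — cost 11×7 + 2×2 = 81
  B (cap 18, load 17): #1, #4 — cost 9×9 + 8×9 = 153
  E (cap 11, load 10): #5 — cost 10×3 = 30
  Shipping 264, fixed 180 → total 444.
  Any other capacity-feasible assignment to {A, B, E} ships for at least 264.
Compare {A, B, C, E}: its best feasible assignment gives total 487.
Compare {A, D, E}: its best feasible assignment gives total 488.
Every other set of open sites that can feasibly serve all demand totals ≥ 487 even under its best assignment. Minimum: 444.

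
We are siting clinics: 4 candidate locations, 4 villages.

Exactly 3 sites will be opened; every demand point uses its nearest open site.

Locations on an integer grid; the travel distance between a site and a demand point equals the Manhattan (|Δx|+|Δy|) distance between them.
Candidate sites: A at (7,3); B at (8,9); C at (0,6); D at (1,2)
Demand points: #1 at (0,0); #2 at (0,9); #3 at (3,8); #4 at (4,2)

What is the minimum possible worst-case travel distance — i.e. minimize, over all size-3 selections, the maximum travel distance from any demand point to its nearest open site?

5

Open {A, C, D}.
  Farthest demand point is #3 at travel distance 5 (to C); all others are ≤ 5.
With {B, C, D} the worst case is 5.
With {A, B, C} the worst case is 6.
No size-3 selection achieves below 5.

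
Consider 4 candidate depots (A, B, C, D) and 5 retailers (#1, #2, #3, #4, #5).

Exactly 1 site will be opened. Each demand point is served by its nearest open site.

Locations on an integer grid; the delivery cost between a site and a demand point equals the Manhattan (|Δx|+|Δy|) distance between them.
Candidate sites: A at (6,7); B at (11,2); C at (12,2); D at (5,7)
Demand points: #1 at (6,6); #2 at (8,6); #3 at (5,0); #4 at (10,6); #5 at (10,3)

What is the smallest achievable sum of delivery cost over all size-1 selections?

Open {A}.
  #1→A 1, #2→A 3, #3→A 8, #4→A 5, #5→A 8  ⇒ total 25.
Compare {D}: total 28.
Compare {B}: total 31.
No size-1 selection does better; minimum is 25.

25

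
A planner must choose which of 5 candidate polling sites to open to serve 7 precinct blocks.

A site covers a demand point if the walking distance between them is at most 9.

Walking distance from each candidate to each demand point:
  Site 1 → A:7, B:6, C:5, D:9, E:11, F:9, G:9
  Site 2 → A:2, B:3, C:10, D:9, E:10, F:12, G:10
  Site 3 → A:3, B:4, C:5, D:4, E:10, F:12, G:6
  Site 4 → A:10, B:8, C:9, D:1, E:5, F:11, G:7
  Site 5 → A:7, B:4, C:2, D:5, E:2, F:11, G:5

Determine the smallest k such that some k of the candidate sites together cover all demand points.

2

Coverage sets (demand points within 9 of each site):
  Site 1: {A, B, C, D, F, G}
  Site 2: {A, B, D}
  Site 3: {A, B, C, D, G}
  Site 4: {B, C, D, E, G}
  Site 5: {A, B, C, D, E, G}
No single site covers all 7 demand points.
But {Site 1, Site 4} covers everything, so the minimum is 2.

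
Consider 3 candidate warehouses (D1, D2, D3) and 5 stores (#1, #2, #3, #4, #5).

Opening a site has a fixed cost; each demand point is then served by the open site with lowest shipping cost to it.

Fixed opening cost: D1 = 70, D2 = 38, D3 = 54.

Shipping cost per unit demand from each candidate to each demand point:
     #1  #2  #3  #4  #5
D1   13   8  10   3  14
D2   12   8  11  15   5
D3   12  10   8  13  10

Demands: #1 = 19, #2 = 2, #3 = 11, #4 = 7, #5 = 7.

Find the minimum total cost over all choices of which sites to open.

518

Open {D1, D2}: assign each demand point to its cheapest open site.
  #1→D2 19×12=228, #2→D1 2×8=16, #3→D1 11×10=110, #4→D1 7×3=21, #5→D2 7×5=35
  shipping cost 410, fixed 108 → total 518.
Compare {D2}: shipping cost 505 + fixed 38 = 543.
Compare {D1, D3}: shipping cost 423 + fixed 124 = 547.
Compare {D2, D3}: shipping cost 458 + fixed 92 = 550.
All other subsets cost ≥ 543. Minimum total cost: 518.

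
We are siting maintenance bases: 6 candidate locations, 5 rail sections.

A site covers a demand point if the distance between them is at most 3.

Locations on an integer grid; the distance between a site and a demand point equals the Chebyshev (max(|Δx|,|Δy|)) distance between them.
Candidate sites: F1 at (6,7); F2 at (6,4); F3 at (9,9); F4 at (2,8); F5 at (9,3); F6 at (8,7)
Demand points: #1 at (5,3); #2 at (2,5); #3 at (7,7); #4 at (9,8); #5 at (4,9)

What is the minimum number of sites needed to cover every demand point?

3

Coverage sets (demand points within 3 of each site):
  F1: {#3, #4, #5}
  F2: {#1, #3}
  F3: {#3, #4}
  F4: {#2, #5}
  F5: {}
  F6: {#3, #4}
No 2 sites suffice: every size-2 union leaves at least one demand point uncovered.
But {F1, F2, F4} covers everything, so the minimum is 3.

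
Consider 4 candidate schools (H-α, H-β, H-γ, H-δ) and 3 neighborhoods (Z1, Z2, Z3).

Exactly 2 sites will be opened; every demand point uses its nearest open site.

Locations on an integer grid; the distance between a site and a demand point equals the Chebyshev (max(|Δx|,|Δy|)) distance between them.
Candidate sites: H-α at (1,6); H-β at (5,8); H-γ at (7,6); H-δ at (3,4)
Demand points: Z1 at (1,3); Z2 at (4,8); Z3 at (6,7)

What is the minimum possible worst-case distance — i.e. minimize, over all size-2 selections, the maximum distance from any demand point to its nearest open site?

2

Open {H-β, H-δ}.
  Farthest demand point is Z1 at distance 2 (to H-δ); all others are ≤ 2.
With {H-α, H-β} the worst case is 3.
With {H-α, H-γ} the worst case is 3.
No size-2 selection achieves below 2.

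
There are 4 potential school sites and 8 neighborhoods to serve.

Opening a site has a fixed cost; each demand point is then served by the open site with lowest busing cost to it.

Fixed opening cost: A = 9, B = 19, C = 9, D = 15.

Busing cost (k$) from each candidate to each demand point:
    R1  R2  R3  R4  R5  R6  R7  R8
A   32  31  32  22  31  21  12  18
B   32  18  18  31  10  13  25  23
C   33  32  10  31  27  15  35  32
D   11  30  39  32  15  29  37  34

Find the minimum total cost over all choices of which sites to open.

165

Open {A, B, D}: assign each demand point to its cheapest open site.
  R1→D 11, R2→B 18, R3→B 18, R4→A 22, R5→B 10, R6→B 13, R7→A 12, R8→A 18
  busing cost 122, fixed 43 → total 165.
Compare {A, C, D}: busing cost 133 + fixed 33 = 166.
Compare {A, B, C, D}: busing cost 114 + fixed 52 = 166.
Compare {A, B}: busing cost 143 + fixed 28 = 171.
All other subsets cost ≥ 166. Minimum total cost: 165.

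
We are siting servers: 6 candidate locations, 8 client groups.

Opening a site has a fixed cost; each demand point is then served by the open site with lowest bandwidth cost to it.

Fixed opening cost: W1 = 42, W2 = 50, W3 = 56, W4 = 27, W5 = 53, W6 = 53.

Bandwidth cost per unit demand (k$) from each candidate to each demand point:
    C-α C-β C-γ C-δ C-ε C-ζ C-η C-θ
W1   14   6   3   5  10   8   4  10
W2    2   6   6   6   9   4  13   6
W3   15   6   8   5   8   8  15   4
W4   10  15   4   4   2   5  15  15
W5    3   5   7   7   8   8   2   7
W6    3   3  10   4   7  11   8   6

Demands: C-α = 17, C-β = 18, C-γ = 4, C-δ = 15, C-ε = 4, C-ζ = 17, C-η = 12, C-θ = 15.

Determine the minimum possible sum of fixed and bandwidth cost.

519

Open {W4, W5}: assign each demand point to its cheapest open site.
  C-α→W5 17×3=51, C-β→W5 18×5=90, C-γ→W4 4×4=16, C-δ→W4 15×4=60, C-ε→W4 4×2=8, C-ζ→W4 17×5=85, C-η→W5 12×2=24, C-θ→W5 15×7=105
  bandwidth cost 439, fixed 80 → total 519.
Compare {W2, W4, W5}: bandwidth cost 390 + fixed 130 = 520.
Compare {W4, W5, W6}: bandwidth cost 388 + fixed 133 = 521.
Compare {W1, W4, W6}: bandwidth cost 408 + fixed 122 = 530.
All other subsets cost ≥ 520. Minimum total cost: 519.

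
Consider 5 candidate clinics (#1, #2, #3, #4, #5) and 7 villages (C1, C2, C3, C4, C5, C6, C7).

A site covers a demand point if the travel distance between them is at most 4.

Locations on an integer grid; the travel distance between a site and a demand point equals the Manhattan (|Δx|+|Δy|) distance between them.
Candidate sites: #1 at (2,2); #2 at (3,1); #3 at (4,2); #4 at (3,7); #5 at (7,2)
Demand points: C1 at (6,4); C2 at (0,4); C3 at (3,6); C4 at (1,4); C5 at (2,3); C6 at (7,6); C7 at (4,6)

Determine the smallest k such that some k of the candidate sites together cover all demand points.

Coverage sets (demand points within 4 of each site):
  #1: {C2, C4, C5}
  #2: {C5}
  #3: {C1, C5, C7}
  #4: {C3, C7}
  #5: {C1, C6}
No 2 sites suffice: every size-2 union leaves at least one demand point uncovered.
But {#1, #4, #5} covers everything, so the minimum is 3.

3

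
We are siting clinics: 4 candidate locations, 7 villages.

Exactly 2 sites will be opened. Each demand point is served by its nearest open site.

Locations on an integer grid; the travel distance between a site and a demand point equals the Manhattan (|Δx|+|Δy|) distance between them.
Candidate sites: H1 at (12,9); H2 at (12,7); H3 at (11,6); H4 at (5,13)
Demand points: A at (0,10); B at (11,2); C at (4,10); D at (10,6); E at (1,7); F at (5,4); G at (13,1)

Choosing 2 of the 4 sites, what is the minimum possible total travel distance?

Open {H3, H4}.
  A→H4 8, B→H3 4, C→H4 4, D→H3 1, E→H4 10, F→H3 8, G→H3 7  ⇒ total 42.
Compare {H2, H4}: total 47.
Compare {H1, H3}: total 53.
No size-2 selection does better; minimum is 42.

42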